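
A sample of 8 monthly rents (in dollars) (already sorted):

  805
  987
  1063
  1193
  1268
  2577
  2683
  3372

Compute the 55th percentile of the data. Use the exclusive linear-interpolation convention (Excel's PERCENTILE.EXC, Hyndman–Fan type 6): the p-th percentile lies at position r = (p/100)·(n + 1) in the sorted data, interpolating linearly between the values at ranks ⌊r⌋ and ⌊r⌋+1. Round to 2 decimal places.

n = 8.
r = (55/100)·(8 + 1) = 4.95.
Rank 4 is 1193 and rank 5 is 1268.
Interpolate: 1193 + 0.95·(1268 − 1193) = 1193 + 0.95·75 = 1264.25.

1264.25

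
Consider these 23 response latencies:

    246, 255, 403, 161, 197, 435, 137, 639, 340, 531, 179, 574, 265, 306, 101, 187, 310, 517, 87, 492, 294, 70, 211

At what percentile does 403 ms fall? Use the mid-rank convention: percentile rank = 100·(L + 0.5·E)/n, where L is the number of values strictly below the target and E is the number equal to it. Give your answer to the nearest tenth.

Sorted: 70, 87, 101, 137, 161, 179, 187, 197, 211, 246, 255, 265, 294, 306, 310, 340, 403, 435, 492, 517, 531, 574, 639.
Count below 403: L = 16; count equal: E = 1; n = 23.
Percentile rank = 100·(16 + 0.5·1)/23 = 100·16.5/23 = 71.74.

71.7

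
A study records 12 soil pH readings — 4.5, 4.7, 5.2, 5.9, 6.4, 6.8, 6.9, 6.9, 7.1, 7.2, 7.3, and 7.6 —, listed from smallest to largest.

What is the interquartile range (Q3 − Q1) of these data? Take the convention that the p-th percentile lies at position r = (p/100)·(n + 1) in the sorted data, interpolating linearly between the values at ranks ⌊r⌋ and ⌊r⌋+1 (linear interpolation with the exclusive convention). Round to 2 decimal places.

n = 12.
P25: r = 3.25; ranks 3–4 are 5.2, 5.9; interpolating gives 5.375.
P75: r = 9.75; ranks 9–10 are 7.1, 7.2; interpolating gives 7.175.
Difference: 7.175 − 5.375 = 1.8.

1.80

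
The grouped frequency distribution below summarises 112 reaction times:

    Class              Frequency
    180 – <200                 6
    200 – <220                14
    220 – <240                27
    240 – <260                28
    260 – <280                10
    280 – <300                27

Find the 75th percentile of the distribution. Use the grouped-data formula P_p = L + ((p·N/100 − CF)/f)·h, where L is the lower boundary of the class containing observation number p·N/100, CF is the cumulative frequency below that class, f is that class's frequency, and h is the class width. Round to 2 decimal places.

278.00

N = 112; target position k = 75/100 · 112 = 84.
Cumulative frequencies: 6, 20, 47, 75, 85, 112.
Observation 84 falls in the class 260 – <280.
L = 260, CF = 75, f = 10, h = 20.
P75 = 260 + ((84 − 75)/10)·20 = 260 + 18 = 278.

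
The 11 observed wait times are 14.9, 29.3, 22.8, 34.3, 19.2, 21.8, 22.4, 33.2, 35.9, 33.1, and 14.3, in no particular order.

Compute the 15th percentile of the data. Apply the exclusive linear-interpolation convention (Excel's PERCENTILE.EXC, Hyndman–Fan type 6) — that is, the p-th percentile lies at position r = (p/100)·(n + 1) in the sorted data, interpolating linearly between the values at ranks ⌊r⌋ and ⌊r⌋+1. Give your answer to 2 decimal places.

Sorted: 14.3, 14.9, 19.2, 21.8, 22.4, 22.8, 29.3, 33.1, 33.2, 34.3, 35.9.
n = 11.
r = (15/100)·(11 + 1) = 1.8.
Rank 1 is 14.3 and rank 2 is 14.9.
Interpolate: 14.3 + 0.8·(14.9 − 14.3) = 14.3 + 0.8·0.6 = 14.78.

14.78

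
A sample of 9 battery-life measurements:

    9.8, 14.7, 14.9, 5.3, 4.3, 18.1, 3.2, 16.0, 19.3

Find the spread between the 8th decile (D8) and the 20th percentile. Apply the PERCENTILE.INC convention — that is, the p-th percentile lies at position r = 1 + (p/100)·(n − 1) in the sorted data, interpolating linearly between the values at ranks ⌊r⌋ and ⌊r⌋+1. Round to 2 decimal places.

11.94

Sorted: 3.2, 4.3, 5.3, 9.8, 14.7, 14.9, 16.0, 18.1, 19.3.
n = 9.
P20: r = 2.6; ranks 2–3 are 4.3, 5.3; interpolating gives 4.9.
P80: r = 7.4; ranks 7–8 are 16.0, 18.1; interpolating gives 16.84.
Difference: 16.84 − 4.9 = 11.94.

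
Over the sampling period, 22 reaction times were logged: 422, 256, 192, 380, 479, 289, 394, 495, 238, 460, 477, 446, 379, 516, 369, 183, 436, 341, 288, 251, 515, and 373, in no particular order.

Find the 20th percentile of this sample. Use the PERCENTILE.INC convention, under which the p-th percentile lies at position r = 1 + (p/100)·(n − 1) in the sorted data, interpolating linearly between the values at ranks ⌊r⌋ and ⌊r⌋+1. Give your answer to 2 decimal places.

Sorted: 183, 192, 238, 251, 256, 288, 289, 341, 369, 373, 379, 380, 394, 422, 436, 446, 460, 477, 479, 495, 515, 516.
n = 22.
r = 1 + (20/100)·(22 − 1) = 1 + 4.2 = 5.2.
Rank 5 is 256 and rank 6 is 288.
Interpolate: 256 + 0.2·(288 − 256) = 256 + 0.2·32 = 262.4.

262.40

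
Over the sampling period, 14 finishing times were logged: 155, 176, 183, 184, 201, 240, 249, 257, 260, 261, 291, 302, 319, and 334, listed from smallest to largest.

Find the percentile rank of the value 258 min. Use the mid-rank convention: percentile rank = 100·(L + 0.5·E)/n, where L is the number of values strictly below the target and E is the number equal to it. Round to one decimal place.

Count below 258: L = 8; count equal: E = 0; n = 14.
Percentile rank = 100·(8 + 0.5·0)/14 = 100·8/14 = 57.14.

57.1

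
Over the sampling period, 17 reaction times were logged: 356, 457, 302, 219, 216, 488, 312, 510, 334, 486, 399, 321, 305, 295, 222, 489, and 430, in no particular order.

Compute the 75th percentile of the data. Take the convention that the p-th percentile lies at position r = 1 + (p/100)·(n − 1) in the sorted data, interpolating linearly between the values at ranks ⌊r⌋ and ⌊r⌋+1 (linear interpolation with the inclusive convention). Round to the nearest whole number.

457

Sorted: 216, 219, 222, 295, 302, 305, 312, 321, 334, 356, 399, 430, 457, 486, 488, 489, 510.
n = 17.
r = 1 + (75/100)·(17 − 1) = 1 + 12 = 13.
r is an integer, so P75 is the value at rank 13: 457.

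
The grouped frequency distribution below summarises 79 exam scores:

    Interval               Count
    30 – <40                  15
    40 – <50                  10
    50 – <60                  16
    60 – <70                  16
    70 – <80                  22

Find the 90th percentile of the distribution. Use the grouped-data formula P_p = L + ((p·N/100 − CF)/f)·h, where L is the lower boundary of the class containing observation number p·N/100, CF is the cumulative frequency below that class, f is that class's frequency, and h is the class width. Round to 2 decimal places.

76.41

N = 79; target position k = 90/100 · 79 = 71.1.
Cumulative frequencies: 15, 25, 41, 57, 79.
Observation 71.1 falls in the class 70 – <80.
L = 70, CF = 57, f = 22, h = 10.
P90 = 70 + ((71.1 − 57)/22)·10 = 70 + 6.40909 = 76.4091.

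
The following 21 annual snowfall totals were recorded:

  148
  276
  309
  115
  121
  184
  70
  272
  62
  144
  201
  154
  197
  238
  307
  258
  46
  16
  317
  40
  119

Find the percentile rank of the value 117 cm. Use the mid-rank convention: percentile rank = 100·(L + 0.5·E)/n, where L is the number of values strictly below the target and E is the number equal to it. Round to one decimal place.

28.6

Sorted: 16, 40, 46, 62, 70, 115, 119, 121, 144, 148, 154, 184, 197, 201, 238, 258, 272, 276, 307, 309, 317.
Count below 117: L = 6; count equal: E = 0; n = 21.
Percentile rank = 100·(6 + 0.5·0)/21 = 100·6/21 = 28.57.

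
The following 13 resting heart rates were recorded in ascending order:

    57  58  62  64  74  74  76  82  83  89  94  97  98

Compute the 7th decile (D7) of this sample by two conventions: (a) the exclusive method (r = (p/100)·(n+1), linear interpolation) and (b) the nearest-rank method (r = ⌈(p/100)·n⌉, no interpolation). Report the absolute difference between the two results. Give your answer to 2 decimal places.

1.20

n = 13.
(a) r = 9.8; between ranks 9 (83) and 10 (89): 87.8.
(b) the nearest-rank method: rank 10 → 89.
|87.8 − 89| = 1.2.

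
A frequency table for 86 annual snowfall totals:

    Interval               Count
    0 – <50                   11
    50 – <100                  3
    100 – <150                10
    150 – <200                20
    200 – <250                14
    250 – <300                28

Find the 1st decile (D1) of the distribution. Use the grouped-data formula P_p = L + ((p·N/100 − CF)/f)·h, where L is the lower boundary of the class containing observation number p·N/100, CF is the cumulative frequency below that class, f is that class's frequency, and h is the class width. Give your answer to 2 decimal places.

N = 86; target position k = 10/100 · 86 = 8.6.
Cumulative frequencies: 11, 14, 24, 44, 58, 86.
Observation 8.6 falls in the class 0 – <50.
L = 0, CF = 0, f = 11, h = 50.
P10 = 0 + ((8.6 − 0)/11)·50 = 0 + 39.0909 = 39.0909.

39.09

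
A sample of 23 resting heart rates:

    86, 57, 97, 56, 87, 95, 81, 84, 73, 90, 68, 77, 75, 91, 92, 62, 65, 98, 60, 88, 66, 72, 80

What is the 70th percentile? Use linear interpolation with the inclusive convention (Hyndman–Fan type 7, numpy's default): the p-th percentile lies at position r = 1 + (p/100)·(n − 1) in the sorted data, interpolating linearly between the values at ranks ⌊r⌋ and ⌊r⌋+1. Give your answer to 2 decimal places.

87.40

Sorted: 56, 57, 60, 62, 65, 66, 68, 72, 73, 75, 77, 80, 81, 84, 86, 87, 88, 90, 91, 92, 95, 97, 98.
n = 23.
r = 1 + (70/100)·(23 − 1) = 1 + 15.4 = 16.4.
Rank 16 is 87 and rank 17 is 88.
Interpolate: 87 + 0.4·(88 − 87) = 87 + 0.4·1 = 87.4.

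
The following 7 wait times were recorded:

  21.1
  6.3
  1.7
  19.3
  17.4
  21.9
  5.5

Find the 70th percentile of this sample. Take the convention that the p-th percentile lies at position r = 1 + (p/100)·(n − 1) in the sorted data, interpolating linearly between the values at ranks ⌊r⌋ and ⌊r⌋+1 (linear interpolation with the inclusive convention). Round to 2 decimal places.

Sorted: 1.7, 5.5, 6.3, 17.4, 19.3, 21.1, 21.9.
n = 7.
r = 1 + (70/100)·(7 − 1) = 1 + 4.2 = 5.2.
Rank 5 is 19.3 and rank 6 is 21.1.
Interpolate: 19.3 + 0.2·(21.1 − 19.3) = 19.3 + 0.2·1.8 = 19.66.

19.66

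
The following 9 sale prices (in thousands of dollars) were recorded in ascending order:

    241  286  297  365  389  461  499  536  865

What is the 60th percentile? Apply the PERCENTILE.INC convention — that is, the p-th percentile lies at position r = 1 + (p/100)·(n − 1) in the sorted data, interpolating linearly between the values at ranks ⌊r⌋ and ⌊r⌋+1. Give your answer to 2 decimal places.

n = 9.
r = 1 + (60/100)·(9 − 1) = 1 + 4.8 = 5.8.
Rank 5 is 389 and rank 6 is 461.
Interpolate: 389 + 0.8·(461 − 389) = 389 + 0.8·72 = 446.6.

446.60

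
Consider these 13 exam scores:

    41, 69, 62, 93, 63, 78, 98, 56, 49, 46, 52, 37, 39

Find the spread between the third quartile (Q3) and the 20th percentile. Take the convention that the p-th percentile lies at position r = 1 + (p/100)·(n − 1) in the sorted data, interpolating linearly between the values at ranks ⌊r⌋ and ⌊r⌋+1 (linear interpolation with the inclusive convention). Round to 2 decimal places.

26.00

Sorted: 37, 39, 41, 46, 49, 52, 56, 62, 63, 69, 78, 93, 98.
n = 13.
P20: r = 3.4; ranks 3–4 are 41, 46; interpolating gives 43.
P75: r = 10 (integer) → 69.
Difference: 69 − 43 = 26.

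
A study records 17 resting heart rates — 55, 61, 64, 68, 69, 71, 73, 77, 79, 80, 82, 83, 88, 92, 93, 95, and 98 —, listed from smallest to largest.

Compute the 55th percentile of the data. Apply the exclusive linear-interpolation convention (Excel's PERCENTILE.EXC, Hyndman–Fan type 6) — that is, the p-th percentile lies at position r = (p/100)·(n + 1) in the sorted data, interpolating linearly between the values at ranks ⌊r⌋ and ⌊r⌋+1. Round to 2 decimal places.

n = 17.
r = (55/100)·(17 + 1) = 9.9.
Rank 9 is 79 and rank 10 is 80.
Interpolate: 79 + 0.9·(80 − 79) = 79 + 0.9·1 = 79.9.

79.90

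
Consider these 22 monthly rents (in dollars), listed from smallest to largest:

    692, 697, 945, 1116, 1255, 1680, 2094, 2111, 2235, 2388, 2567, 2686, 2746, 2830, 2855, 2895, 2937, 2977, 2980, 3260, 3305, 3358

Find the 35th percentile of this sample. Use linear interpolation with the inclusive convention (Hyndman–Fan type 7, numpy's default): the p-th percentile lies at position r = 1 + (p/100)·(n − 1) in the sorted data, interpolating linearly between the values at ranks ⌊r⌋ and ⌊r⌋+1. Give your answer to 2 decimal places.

n = 22.
r = 1 + (35/100)·(22 − 1) = 1 + 7.35 = 8.35.
Rank 8 is 2111 and rank 9 is 2235.
Interpolate: 2111 + 0.35·(2235 − 2111) = 2111 + 0.35·124 = 2154.4.

2154.40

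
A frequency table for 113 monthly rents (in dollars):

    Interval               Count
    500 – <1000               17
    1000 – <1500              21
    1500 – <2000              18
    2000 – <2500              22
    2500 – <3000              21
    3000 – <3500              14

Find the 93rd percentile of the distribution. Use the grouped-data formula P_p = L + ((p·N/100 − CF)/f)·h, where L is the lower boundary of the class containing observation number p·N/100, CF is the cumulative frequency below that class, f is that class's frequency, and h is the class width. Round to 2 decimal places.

N = 113; target position k = 93/100 · 113 = 105.09.
Cumulative frequencies: 17, 38, 56, 78, 99, 113.
Observation 105.09 falls in the class 3000 – <3500.
L = 3000, CF = 99, f = 14, h = 500.
P93 = 3000 + ((105.09 − 99)/14)·500 = 3000 + 217.5 = 3217.5.

3217.50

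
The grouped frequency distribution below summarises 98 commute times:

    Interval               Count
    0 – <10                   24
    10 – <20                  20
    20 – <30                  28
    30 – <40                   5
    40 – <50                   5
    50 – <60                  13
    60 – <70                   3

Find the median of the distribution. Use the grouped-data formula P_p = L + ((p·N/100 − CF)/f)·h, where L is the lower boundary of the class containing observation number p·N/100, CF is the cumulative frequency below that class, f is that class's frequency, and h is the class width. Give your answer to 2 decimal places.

21.79

N = 98; target position k = 50/100 · 98 = 49.
Cumulative frequencies: 24, 44, 72, 77, 82, 95, 98.
Observation 49 falls in the class 20 – <30.
L = 20, CF = 44, f = 28, h = 10.
P50 = 20 + ((49 − 44)/28)·10 = 20 + 1.78571 = 21.7857.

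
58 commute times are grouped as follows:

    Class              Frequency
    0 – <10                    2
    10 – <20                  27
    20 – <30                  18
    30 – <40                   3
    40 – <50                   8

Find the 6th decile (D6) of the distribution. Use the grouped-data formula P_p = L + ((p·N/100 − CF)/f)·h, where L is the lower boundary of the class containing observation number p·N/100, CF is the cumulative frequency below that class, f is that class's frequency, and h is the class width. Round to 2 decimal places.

N = 58; target position k = 60/100 · 58 = 34.8.
Cumulative frequencies: 2, 29, 47, 50, 58.
Observation 34.8 falls in the class 20 – <30.
L = 20, CF = 29, f = 18, h = 10.
P60 = 20 + ((34.8 − 29)/18)·10 = 20 + 3.22222 = 23.2222.

23.22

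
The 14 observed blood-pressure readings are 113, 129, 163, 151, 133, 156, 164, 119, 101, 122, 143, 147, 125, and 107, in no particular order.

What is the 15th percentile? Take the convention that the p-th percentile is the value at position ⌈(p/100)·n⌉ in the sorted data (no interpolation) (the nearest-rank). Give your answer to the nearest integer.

113

Sorted: 101, 107, 113, 119, 122, 125, 129, 133, 143, 147, 151, 156, 163, 164.
n = 14.
Position = ⌈15/100 · 14⌉ = ⌈2.1⌉ = 3.
The value at rank 3 is 113.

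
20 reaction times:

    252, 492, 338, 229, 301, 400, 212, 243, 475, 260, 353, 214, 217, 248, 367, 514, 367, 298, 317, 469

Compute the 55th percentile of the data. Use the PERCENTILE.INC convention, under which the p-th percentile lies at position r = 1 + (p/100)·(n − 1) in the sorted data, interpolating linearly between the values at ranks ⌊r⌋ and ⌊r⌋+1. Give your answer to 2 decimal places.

326.45

Sorted: 212, 214, 217, 229, 243, 248, 252, 260, 298, 301, 317, 338, 353, 367, 367, 400, 469, 475, 492, 514.
n = 20.
r = 1 + (55/100)·(20 − 1) = 1 + 10.45 = 11.45.
Rank 11 is 317 and rank 12 is 338.
Interpolate: 317 + 0.45·(338 − 317) = 317 + 0.45·21 = 326.45.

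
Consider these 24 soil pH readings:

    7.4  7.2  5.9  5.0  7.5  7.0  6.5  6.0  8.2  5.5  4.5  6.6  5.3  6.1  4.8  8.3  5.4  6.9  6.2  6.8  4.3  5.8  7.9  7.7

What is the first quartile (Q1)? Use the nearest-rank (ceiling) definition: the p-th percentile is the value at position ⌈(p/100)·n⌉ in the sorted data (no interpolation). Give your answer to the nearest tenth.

5.4

Sorted: 4.3, 4.5, 4.8, 5.0, 5.3, 5.4, 5.5, 5.8, 5.9, 6.0, 6.1, 6.2, 6.5, 6.6, 6.8, 6.9, 7.0, 7.2, 7.4, 7.5, 7.7, 7.9, 8.2, 8.3.
n = 24.
Position = ⌈25/100 · 24⌉ = ⌈6⌉ = 6.
The value at rank 6 is 5.4.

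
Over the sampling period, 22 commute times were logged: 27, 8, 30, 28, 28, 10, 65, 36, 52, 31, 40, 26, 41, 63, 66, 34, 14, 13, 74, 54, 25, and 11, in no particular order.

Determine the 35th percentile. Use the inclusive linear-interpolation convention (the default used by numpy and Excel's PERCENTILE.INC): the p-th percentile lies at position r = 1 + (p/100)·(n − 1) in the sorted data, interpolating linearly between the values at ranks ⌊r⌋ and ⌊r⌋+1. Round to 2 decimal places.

27.35

Sorted: 8, 10, 11, 13, 14, 25, 26, 27, 28, 28, 30, 31, 34, 36, 40, 41, 52, 54, 63, 65, 66, 74.
n = 22.
r = 1 + (35/100)·(22 − 1) = 1 + 7.35 = 8.35.
Rank 8 is 27 and rank 9 is 28.
Interpolate: 27 + 0.35·(28 − 27) = 27 + 0.35·1 = 27.35.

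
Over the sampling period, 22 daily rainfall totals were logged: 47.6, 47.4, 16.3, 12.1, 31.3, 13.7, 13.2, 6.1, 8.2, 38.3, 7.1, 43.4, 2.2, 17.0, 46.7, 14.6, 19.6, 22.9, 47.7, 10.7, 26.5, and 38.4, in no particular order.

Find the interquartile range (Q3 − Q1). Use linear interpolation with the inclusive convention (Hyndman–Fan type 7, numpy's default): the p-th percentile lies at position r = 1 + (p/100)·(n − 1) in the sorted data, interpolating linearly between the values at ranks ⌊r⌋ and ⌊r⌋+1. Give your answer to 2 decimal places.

26.00

Sorted: 2.2, 6.1, 7.1, 8.2, 10.7, 12.1, 13.2, 13.7, 14.6, 16.3, 17.0, 19.6, 22.9, 26.5, 31.3, 38.3, 38.4, 43.4, 46.7, 47.4, 47.6, 47.7.
n = 22.
P25: r = 6.25; ranks 6–7 are 12.1, 13.2; interpolating gives 12.375.
P75: r = 16.75; ranks 16–17 are 38.3, 38.4; interpolating gives 38.375.
Difference: 38.375 − 12.375 = 26.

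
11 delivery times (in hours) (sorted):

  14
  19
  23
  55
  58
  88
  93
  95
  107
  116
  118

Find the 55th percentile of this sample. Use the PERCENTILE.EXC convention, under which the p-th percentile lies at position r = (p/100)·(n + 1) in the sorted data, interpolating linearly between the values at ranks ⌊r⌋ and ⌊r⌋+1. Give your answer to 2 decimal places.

n = 11.
r = (55/100)·(11 + 1) = 6.6.
Rank 6 is 88 and rank 7 is 93.
Interpolate: 88 + 0.6·(93 − 88) = 88 + 0.6·5 = 91.

91.00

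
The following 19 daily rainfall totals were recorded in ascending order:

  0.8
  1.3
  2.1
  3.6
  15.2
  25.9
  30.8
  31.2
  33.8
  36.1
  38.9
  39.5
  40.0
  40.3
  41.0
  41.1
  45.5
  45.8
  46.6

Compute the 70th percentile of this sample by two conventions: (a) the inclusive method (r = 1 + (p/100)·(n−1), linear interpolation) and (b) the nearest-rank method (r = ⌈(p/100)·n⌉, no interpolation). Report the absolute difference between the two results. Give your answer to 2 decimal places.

n = 19.
(a) r = 13.6; between ranks 13 (40.0) and 14 (40.3): 40.18.
(b) the nearest-rank method: rank 14 → 40.3.
|40.18 − 40.3| = 0.12.

0.12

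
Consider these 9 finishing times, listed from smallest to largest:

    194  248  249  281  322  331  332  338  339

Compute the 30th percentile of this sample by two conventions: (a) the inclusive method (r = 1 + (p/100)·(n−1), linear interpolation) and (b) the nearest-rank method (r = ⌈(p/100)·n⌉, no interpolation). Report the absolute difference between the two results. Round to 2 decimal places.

12.80

n = 9.
(a) r = 3.4; between ranks 3 (249) and 4 (281): 261.8.
(b) the nearest-rank method: rank 3 → 249.
|261.8 − 249| = 12.8.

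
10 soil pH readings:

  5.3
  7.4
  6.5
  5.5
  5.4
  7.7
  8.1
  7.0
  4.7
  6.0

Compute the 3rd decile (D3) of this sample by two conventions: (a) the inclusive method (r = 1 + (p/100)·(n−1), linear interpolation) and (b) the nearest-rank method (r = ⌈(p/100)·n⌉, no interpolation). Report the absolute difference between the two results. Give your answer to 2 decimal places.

0.07

Sorted: 4.7, 5.3, 5.4, 5.5, 6.0, 6.5, 7.0, 7.4, 7.7, 8.1.
n = 10.
(a) r = 3.7; between ranks 3 (5.4) and 4 (5.5): 5.47.
(b) the nearest-rank method: rank 3 → 5.4.
|5.47 − 5.4| = 0.07.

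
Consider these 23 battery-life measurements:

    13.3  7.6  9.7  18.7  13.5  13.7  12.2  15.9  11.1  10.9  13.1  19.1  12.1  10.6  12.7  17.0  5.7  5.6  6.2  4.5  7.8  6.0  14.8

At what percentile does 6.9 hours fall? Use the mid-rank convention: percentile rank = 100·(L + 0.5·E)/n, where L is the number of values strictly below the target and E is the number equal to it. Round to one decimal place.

21.7

Sorted: 4.5, 5.6, 5.7, 6.0, 6.2, 7.6, 7.8, 9.7, 10.6, 10.9, 11.1, 12.1, 12.2, 12.7, 13.1, 13.3, 13.5, 13.7, 14.8, 15.9, 17.0, 18.7, 19.1.
Count below 6.9: L = 5; count equal: E = 0; n = 23.
Percentile rank = 100·(5 + 0.5·0)/23 = 100·5/23 = 21.74.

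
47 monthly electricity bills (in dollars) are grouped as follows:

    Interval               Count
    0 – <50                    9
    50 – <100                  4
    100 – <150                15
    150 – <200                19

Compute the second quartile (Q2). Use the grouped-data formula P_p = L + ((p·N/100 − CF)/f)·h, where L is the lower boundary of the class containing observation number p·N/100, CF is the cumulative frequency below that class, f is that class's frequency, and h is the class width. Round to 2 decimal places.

N = 47; target position k = 50/100 · 47 = 23.5.
Cumulative frequencies: 9, 13, 28, 47.
Observation 23.5 falls in the class 100 – <150.
L = 100, CF = 13, f = 15, h = 50.
P50 = 100 + ((23.5 − 13)/15)·50 = 100 + 35 = 135.

135.00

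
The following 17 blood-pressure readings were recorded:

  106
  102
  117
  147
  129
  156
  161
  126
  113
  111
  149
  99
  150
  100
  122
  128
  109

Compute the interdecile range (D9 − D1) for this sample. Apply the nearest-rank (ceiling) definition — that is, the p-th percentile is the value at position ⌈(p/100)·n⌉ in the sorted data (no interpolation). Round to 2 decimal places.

56.00

Sorted: 99, 100, 102, 106, 109, 111, 113, 117, 122, 126, 128, 129, 147, 149, 150, 156, 161.
n = 17.
P10: rank ⌈10/100·17⌉ = 2 → 100.
P90: rank ⌈90/100·17⌉ = 16 → 156.
Difference: 156 − 100 = 56.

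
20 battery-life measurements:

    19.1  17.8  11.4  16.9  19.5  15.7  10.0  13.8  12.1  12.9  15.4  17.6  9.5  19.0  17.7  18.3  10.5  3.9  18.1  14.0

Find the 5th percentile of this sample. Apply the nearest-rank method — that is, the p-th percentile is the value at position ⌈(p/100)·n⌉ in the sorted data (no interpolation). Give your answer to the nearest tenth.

Sorted: 3.9, 9.5, 10.0, 10.5, 11.4, 12.1, 12.9, 13.8, 14.0, 15.4, 15.7, 16.9, 17.6, 17.7, 17.8, 18.1, 18.3, 19.0, 19.1, 19.5.
n = 20.
Position = ⌈5/100 · 20⌉ = ⌈1⌉ = 1.
The value at rank 1 is 3.9.

3.9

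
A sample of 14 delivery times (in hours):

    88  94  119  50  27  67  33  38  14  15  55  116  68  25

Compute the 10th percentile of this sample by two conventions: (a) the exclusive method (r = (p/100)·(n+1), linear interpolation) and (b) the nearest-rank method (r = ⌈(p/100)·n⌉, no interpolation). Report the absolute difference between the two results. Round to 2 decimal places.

0.50

Sorted: 14, 15, 25, 27, 33, 38, 50, 55, 67, 68, 88, 94, 116, 119.
n = 14.
(a) r = 1.5; between ranks 1 (14) and 2 (15): 14.5.
(b) the nearest-rank method: rank 2 → 15.
|14.5 − 15| = 0.5.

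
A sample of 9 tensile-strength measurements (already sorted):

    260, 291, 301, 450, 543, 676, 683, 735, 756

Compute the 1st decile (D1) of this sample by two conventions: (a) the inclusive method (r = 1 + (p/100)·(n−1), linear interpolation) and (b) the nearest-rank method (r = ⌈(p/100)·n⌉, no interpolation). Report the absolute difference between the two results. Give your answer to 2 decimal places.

24.80

n = 9.
(a) r = 1.8; between ranks 1 (260) and 2 (291): 284.8.
(b) the nearest-rank method: rank 1 → 260.
|284.8 − 260| = 24.8.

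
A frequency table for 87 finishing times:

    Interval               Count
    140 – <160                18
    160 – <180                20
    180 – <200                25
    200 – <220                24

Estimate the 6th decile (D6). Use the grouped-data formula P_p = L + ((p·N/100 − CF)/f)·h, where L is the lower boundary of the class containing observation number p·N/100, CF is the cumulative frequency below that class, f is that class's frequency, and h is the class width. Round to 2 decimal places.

N = 87; target position k = 60/100 · 87 = 52.2.
Cumulative frequencies: 18, 38, 63, 87.
Observation 52.2 falls in the class 180 – <200.
L = 180, CF = 38, f = 25, h = 20.
P60 = 180 + ((52.2 − 38)/25)·20 = 180 + 11.36 = 191.36.

191.36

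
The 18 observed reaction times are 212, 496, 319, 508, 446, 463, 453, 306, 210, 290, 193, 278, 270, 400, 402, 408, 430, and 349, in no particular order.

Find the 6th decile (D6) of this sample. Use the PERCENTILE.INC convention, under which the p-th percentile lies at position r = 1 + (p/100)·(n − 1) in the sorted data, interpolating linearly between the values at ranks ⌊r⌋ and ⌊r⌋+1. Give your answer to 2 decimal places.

403.20

Sorted: 193, 210, 212, 270, 278, 290, 306, 319, 349, 400, 402, 408, 430, 446, 453, 463, 496, 508.
n = 18.
r = 1 + (60/100)·(18 − 1) = 1 + 10.2 = 11.2.
Rank 11 is 402 and rank 12 is 408.
Interpolate: 402 + 0.2·(408 − 402) = 402 + 0.2·6 = 403.2.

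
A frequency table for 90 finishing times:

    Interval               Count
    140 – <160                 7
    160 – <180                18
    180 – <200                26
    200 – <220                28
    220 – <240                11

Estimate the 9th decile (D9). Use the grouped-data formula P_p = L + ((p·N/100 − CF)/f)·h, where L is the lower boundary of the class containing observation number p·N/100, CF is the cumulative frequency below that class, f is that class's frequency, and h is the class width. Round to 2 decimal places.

223.64

N = 90; target position k = 90/100 · 90 = 81.
Cumulative frequencies: 7, 25, 51, 79, 90.
Observation 81 falls in the class 220 – <240.
L = 220, CF = 79, f = 11, h = 20.
P90 = 220 + ((81 − 79)/11)·20 = 220 + 3.63636 = 223.636.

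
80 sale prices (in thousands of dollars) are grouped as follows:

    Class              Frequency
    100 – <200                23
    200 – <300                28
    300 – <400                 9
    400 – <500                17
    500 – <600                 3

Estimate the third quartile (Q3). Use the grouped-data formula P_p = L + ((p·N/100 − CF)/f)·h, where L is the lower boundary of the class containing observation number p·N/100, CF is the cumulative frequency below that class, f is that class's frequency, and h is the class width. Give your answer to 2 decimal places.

N = 80; target position k = 75/100 · 80 = 60.
Cumulative frequencies: 23, 51, 60, 77, 80.
Observation 60 falls in the class 300 – <400.
L = 300, CF = 51, f = 9, h = 100.
P75 = 300 + ((60 − 51)/9)·100 = 300 + 100 = 400.

400.00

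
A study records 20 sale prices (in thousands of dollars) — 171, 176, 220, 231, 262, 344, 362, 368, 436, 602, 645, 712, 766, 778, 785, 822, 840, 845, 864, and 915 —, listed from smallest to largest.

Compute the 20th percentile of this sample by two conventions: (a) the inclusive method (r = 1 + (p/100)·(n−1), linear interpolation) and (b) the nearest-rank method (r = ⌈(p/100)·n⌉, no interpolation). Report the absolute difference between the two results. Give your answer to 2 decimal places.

n = 20.
(a) r = 4.8; between ranks 4 (231) and 5 (262): 255.8.
(b) the nearest-rank method: rank 4 → 231.
|255.8 − 231| = 24.8.

24.80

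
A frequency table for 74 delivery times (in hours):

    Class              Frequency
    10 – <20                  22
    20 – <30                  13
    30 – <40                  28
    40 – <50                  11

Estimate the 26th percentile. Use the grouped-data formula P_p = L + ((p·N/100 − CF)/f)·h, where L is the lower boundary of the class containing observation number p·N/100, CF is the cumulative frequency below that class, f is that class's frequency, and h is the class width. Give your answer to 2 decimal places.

18.75

N = 74; target position k = 26/100 · 74 = 19.24.
Cumulative frequencies: 22, 35, 63, 74.
Observation 19.24 falls in the class 10 – <20.
L = 10, CF = 0, f = 22, h = 10.
P26 = 10 + ((19.24 − 0)/22)·10 = 10 + 8.74545 = 18.7455.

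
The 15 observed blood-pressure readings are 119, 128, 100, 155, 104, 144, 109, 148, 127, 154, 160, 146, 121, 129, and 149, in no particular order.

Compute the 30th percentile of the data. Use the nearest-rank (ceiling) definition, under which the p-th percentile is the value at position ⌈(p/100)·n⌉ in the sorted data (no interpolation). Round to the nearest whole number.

121

Sorted: 100, 104, 109, 119, 121, 127, 128, 129, 144, 146, 148, 149, 154, 155, 160.
n = 15.
Position = ⌈30/100 · 15⌉ = ⌈4.5⌉ = 5.
The value at rank 5 is 121.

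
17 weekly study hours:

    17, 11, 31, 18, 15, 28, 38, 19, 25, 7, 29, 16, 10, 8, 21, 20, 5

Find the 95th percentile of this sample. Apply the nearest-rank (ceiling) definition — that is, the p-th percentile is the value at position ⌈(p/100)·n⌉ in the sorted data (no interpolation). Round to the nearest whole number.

Sorted: 5, 7, 8, 10, 11, 15, 16, 17, 18, 19, 20, 21, 25, 28, 29, 31, 38.
n = 17.
Position = ⌈95/100 · 17⌉ = ⌈16.15⌉ = 17.
The value at rank 17 is 38.

38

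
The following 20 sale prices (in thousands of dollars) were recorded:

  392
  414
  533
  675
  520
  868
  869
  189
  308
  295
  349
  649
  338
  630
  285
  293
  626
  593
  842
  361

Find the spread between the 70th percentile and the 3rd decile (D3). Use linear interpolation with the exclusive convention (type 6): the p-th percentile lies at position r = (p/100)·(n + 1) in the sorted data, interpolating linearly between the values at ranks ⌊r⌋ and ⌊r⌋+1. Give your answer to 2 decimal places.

Sorted: 189, 285, 293, 295, 308, 338, 349, 361, 392, 414, 520, 533, 593, 626, 630, 649, 675, 842, 868, 869.
n = 20.
P30: r = 6.3; ranks 6–7 are 338, 349; interpolating gives 341.3.
P70: r = 14.7; ranks 14–15 are 626, 630; interpolating gives 628.8.
Difference: 628.8 − 341.3 = 287.5.

287.50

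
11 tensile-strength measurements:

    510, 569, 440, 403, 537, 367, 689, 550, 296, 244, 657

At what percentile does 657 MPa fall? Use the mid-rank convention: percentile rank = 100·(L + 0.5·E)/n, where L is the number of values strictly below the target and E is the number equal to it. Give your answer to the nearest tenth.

86.4

Sorted: 244, 296, 367, 403, 440, 510, 537, 550, 569, 657, 689.
Count below 657: L = 9; count equal: E = 1; n = 11.
Percentile rank = 100·(9 + 0.5·1)/11 = 100·9.5/11 = 86.36.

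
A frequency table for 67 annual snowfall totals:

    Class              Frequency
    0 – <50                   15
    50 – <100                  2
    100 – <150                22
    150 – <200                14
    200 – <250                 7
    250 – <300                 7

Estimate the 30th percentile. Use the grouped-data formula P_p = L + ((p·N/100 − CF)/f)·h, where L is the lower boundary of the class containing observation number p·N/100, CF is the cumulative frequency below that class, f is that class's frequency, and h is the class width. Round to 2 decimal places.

107.05

N = 67; target position k = 30/100 · 67 = 20.1.
Cumulative frequencies: 15, 17, 39, 53, 60, 67.
Observation 20.1 falls in the class 100 – <150.
L = 100, CF = 17, f = 22, h = 50.
P30 = 100 + ((20.1 − 17)/22)·50 = 100 + 7.04545 = 107.045.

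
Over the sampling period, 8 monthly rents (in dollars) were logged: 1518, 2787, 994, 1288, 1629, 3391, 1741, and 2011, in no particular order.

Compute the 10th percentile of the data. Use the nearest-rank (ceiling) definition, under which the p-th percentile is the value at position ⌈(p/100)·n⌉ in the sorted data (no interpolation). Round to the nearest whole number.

Sorted: 994, 1288, 1518, 1629, 1741, 2011, 2787, 3391.
n = 8.
Position = ⌈10/100 · 8⌉ = ⌈0.8⌉ = 1.
The value at rank 1 is 994.

994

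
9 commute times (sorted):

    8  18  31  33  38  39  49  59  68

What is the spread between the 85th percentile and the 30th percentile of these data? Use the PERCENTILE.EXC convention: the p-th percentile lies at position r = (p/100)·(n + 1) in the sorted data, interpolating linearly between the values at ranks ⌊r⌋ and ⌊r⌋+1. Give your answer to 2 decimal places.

n = 9.
P30: r = 3 (integer) → 31.
P85: r = 8.5; ranks 8–9 are 59, 68; interpolating gives 63.5.
Difference: 63.5 − 31 = 32.5.

32.50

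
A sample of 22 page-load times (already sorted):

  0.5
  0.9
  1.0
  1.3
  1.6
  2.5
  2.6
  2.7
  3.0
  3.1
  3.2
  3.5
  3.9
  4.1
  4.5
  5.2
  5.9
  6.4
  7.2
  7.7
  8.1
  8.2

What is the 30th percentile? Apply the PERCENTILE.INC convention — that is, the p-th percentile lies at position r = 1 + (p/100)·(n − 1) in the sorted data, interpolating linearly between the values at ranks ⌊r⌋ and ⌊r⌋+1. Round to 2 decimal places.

n = 22.
r = 1 + (30/100)·(22 − 1) = 1 + 6.3 = 7.3.
Rank 7 is 2.6 and rank 8 is 2.7.
Interpolate: 2.6 + 0.3·(2.7 − 2.6) = 2.6 + 0.3·0.1 = 2.63.

2.63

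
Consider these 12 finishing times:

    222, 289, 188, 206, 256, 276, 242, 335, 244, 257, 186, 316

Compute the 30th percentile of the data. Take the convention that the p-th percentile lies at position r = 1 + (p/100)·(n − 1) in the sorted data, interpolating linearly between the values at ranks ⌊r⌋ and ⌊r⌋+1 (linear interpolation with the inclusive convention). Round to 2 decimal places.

228.00

Sorted: 186, 188, 206, 222, 242, 244, 256, 257, 276, 289, 316, 335.
n = 12.
r = 1 + (30/100)·(12 − 1) = 1 + 3.3 = 4.3.
Rank 4 is 222 and rank 5 is 242.
Interpolate: 222 + 0.3·(242 − 222) = 222 + 0.3·20 = 228.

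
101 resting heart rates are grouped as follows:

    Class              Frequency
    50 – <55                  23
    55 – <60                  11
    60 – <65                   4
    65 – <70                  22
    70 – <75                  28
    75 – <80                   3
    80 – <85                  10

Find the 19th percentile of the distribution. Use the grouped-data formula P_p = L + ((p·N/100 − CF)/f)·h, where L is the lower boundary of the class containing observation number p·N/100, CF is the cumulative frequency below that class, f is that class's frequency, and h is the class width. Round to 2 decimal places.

N = 101; target position k = 19/100 · 101 = 19.19.
Cumulative frequencies: 23, 34, 38, 60, 88, 91, 101.
Observation 19.19 falls in the class 50 – <55.
L = 50, CF = 0, f = 23, h = 5.
P19 = 50 + ((19.19 − 0)/23)·5 = 50 + 4.17174 = 54.1717.

54.17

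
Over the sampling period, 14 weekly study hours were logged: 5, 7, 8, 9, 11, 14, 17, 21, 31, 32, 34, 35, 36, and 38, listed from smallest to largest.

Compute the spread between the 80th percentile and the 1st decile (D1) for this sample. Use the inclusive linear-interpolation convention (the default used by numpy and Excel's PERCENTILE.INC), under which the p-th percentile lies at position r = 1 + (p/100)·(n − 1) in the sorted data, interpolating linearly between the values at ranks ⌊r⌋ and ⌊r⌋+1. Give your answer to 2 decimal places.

n = 14.
P10: r = 2.3; ranks 2–3 are 7, 8; interpolating gives 7.3.
P80: r = 11.4; ranks 11–12 are 34, 35; interpolating gives 34.4.
Difference: 34.4 − 7.3 = 27.1.

27.10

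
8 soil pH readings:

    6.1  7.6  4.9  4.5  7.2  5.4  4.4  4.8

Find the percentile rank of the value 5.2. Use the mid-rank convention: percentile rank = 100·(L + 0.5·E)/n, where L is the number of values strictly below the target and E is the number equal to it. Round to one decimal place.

50.0

Sorted: 4.4, 4.5, 4.8, 4.9, 5.4, 6.1, 7.2, 7.6.
Count below 5.2: L = 4; count equal: E = 0; n = 8.
Percentile rank = 100·(4 + 0.5·0)/8 = 100·4/8 = 50.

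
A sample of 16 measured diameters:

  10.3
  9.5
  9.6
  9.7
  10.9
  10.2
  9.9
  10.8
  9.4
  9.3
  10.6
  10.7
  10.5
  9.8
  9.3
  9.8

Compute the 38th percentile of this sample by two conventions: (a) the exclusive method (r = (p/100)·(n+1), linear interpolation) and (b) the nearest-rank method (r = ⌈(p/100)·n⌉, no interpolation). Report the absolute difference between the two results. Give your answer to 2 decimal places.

0.05

Sorted: 9.3, 9.3, 9.4, 9.5, 9.6, 9.7, 9.8, 9.8, 9.9, 10.2, 10.3, 10.5, 10.6, 10.7, 10.8, 10.9.
n = 16.
(a) r = 6.46; between ranks 6 (9.7) and 7 (9.8): 9.746.
(b) the nearest-rank method: rank 7 → 9.8.
|9.746 − 9.8| = 0.054.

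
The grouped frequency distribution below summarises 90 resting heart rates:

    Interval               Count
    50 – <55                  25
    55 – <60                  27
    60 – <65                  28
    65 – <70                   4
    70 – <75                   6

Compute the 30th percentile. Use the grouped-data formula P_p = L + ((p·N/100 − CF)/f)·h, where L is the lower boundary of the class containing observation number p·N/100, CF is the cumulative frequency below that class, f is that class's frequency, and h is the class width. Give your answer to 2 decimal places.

55.37

N = 90; target position k = 30/100 · 90 = 27.
Cumulative frequencies: 25, 52, 80, 84, 90.
Observation 27 falls in the class 55 – <60.
L = 55, CF = 25, f = 27, h = 5.
P30 = 55 + ((27 − 25)/27)·5 = 55 + 0.37037 = 55.3704.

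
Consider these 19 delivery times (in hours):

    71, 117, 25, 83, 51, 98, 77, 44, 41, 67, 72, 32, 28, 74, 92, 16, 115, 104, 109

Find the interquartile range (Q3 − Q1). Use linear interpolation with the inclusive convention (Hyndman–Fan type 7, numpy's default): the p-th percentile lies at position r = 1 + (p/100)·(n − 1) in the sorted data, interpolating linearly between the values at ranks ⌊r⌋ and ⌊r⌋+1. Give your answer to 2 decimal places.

Sorted: 16, 25, 28, 32, 41, 44, 51, 67, 71, 72, 74, 77, 83, 92, 98, 104, 109, 115, 117.
n = 19.
P25: r = 5.5; ranks 5–6 are 41, 44; interpolating gives 42.5.
P75: r = 14.5; ranks 14–15 are 92, 98; interpolating gives 95.
Difference: 95 − 42.5 = 52.5.

52.50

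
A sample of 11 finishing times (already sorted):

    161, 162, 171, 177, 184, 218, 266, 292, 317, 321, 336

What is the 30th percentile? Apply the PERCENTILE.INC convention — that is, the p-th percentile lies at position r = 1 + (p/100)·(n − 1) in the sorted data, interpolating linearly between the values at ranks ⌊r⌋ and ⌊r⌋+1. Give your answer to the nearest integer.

n = 11.
r = 1 + (30/100)·(11 − 1) = 1 + 3 = 4.
r is an integer, so P30 is the value at rank 4: 177.

177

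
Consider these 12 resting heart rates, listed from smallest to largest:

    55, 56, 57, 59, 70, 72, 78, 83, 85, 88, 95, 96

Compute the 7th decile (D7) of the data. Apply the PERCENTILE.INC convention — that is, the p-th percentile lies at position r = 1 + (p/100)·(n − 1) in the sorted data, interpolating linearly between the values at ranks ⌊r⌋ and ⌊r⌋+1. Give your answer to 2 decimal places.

n = 12.
r = 1 + (70/100)·(12 − 1) = 1 + 7.7 = 8.7.
Rank 8 is 83 and rank 9 is 85.
Interpolate: 83 + 0.7·(85 − 83) = 83 + 0.7·2 = 84.4.

84.40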